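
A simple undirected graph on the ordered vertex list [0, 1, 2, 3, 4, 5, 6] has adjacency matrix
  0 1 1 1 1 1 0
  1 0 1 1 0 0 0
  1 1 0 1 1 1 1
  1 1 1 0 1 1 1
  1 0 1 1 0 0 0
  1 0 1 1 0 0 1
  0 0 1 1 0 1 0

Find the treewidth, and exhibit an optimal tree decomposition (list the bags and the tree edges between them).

The largest bag has 4 vertices, giving width 3; this decomposition certifies tw(G) ≤ 3. Conversely, {0, 1, 2, 3} is a clique of size 4, and the vertices of any clique must share a bag in every tree decomposition; so some bag has ≥ 4 vertices and tw(G) ≥ 3. Therefore the treewidth is 3.

Treewidth 3.
One such decomposition:
Bags: B1 = {0, 2, 3, 5}  B2 = {0, 2, 3, 4}  B3 = {2, 3, 5, 6}  B4 = {0, 1, 2, 3}
Tree: B1–B2, B1–B3, B1–B4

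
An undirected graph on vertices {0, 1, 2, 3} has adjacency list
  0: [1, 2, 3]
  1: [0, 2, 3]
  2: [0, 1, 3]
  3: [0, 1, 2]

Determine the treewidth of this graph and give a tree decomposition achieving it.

Treewidth 3.
One optimal decomposition is:
Bags: B1 = {0, 1, 2, 3}
Tree: (single bag)

A single bag containing all 4 vertices is trivially a valid decomposition of width 3. On the other hand G contains the 4-clique {0, 1, 2, 3}. A clique must lie in a single bag of any decomposition, so no decomposition can have width below 3. Therefore the treewidth is 3.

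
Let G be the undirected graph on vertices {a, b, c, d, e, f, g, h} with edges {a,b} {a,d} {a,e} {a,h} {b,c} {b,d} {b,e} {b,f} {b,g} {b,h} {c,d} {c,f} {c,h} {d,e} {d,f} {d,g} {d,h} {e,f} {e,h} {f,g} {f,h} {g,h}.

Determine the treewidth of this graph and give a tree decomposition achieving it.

Treewidth 4.
Bags: B1 = {b, d, e, f, h}  B2 = {b, c, d, f, h}  B3 = {b, d, f, g, h}  B4 = {a, b, d, e, h}
Tree: B1–B2, B2–B3, B1–B4

Each bag holds 5 vertices, so the decomposition has width 4, which upper-bounds the treewidth. On the other hand G contains the 5-clique {a, b, d, e, h}. A clique must lie in a single bag of any decomposition, so no decomposition can have width below 4. Therefore the treewidth is 4.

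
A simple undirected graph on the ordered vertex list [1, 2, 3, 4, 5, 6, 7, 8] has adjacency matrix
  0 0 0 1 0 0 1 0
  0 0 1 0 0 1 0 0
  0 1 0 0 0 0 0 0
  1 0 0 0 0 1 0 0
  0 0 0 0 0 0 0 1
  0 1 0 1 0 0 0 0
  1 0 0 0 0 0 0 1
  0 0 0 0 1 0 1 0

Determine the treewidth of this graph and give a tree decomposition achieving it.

Each bag holds 2 vertices, so the decomposition has width 1, which upper-bounds the treewidth. Any graph with an edge has treewidth ≥ 1, and G has the edge 3–2. Hence tw(G) = 1 exactly.

Treewidth 1.
One optimal decomposition is:
Bags: B1 = {2, 3}  B2 = {2, 6}  B3 = {4, 6}  B4 = {1, 4}  B5 = {1, 7}  B6 = {7, 8}  B7 = {5, 8}
Tree: B1–B2, B2–B3, B3–B4, B4–B5, B5–B6, B6–B7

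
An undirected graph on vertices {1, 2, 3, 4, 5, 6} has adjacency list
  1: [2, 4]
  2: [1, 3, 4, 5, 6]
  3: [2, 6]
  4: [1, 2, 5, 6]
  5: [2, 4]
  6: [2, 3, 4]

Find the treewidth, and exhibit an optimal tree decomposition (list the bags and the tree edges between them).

Treewidth 2.
One such decomposition:
Bags: B1 = {2, 4, 6}  B2 = {2, 4, 5}  B3 = {1, 2, 4}  B4 = {2, 3, 6}
Tree: B1–B2, B1–B3, B1–B4

The largest bag has 3 vertices, giving width 2; this decomposition certifies tw(G) ≤ 2. For the lower bound, the 3 vertices {2, 3, 6} are pairwise adjacent, and any tree decomposition puts a clique entirely inside one bag — forcing width ≥ 2. The upper and lower bounds meet at 2, so that is the treewidth.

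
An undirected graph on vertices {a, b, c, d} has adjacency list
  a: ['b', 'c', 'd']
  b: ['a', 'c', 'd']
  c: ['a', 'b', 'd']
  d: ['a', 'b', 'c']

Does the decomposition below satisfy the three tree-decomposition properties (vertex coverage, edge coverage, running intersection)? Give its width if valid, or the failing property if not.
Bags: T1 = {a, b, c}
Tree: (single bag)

A tree decomposition must satisfy three properties: every vertex lies in some bag; for every edge, both endpoints lie together in some bag; and for every vertex, the bags containing it form a connected subtree. Here vertex d appears in no bag, so the decomposition is invalid.

No — vertex d appears in no bag.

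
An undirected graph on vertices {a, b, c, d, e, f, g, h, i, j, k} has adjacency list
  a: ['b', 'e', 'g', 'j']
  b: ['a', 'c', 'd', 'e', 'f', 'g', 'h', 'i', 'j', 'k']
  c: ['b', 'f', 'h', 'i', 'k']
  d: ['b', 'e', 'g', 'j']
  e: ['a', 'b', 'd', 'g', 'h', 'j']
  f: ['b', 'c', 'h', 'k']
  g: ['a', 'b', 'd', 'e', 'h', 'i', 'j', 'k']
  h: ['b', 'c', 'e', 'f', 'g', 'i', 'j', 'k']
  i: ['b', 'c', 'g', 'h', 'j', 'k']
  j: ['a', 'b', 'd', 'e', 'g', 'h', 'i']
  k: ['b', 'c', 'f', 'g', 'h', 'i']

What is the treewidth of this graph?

A width-4 tree decomposition is:
Bags: B1 = {b, g, h, i, j}  B2 = {b, g, h, i, k}  B3 = {b, c, h, i, k}  B4 = {b, c, f, h, k}  B5 = {b, e, g, h, j}  B6 = {a, b, e, g, j}  B7 = {b, d, e, g, j}
Tree: B1–B2, B2–B3, B3–B4, B1–B5, B5–B6, B5–B7
Every bag has size at most 5, so the width is 5 − 1 = 4 and tw(G) ≤ 4. On the other hand G contains the 5-clique {b, d, e, g, j}. A clique must lie in a single bag of any decomposition, so no decomposition can have width below 4. Therefore the treewidth is 4.

4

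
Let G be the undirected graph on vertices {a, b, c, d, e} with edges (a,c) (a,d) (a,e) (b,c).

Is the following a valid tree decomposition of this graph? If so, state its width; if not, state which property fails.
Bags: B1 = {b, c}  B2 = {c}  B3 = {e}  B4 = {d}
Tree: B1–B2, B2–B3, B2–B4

No — vertex a appears in no bag.

A tree decomposition must satisfy three properties: every vertex lies in some bag; for every edge, both endpoints lie together in some bag; and for every vertex, the bags containing it form a connected subtree. Here vertex a appears in no bag, so the decomposition is invalid.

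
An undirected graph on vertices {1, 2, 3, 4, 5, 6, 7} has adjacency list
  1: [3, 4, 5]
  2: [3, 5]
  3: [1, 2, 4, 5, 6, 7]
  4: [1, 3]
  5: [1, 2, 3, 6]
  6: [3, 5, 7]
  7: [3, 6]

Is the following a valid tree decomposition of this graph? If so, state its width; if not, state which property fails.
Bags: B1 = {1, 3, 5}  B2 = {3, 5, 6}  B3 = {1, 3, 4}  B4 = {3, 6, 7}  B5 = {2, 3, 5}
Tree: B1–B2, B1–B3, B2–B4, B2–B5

Vertex coverage: the bags together contain {1, 2, 3, 4, 5, 6, 7}, the full vertex set. Edge coverage: each edge of G has both endpoints in at least one bag. Running intersection: for every vertex, the bags containing it form a connected subtree. All three properties hold, so this is a valid tree decomposition of width max|bag| − 1 = 2, and hence tw(G) ≤ 2.

Yes; width 2.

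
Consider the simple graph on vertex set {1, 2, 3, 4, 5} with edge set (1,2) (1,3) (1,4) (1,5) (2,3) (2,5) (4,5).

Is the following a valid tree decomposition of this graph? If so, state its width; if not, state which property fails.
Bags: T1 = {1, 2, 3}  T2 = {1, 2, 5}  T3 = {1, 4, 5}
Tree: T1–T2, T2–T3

Checking the three conditions: (i) the bags cover all of {1, 2, 3, 4, 5}; (ii) for each edge, some bag contains both endpoints; (iii) the bags containing any fixed vertex form a subtree. All hold, so the decomposition is valid with width 3 − 1 = 2.

Yes; width 2.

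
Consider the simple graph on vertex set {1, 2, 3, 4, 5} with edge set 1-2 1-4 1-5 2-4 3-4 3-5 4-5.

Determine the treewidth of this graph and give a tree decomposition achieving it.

Treewidth 2.
One such decomposition:
Bags: B1 = {3, 4, 5}  B2 = {1, 4, 5}  B3 = {1, 2, 4}
Tree: B1–B2, B2–B3

Every bag has size at most 3, so the width is 3 − 1 = 2 and tw(G) ≤ 2. For the lower bound, the 3 vertices {1, 2, 4} are pairwise adjacent, and any tree decomposition puts a clique entirely inside one bag — forcing width ≥ 2. The upper and lower bounds meet at 2, so that is the treewidth.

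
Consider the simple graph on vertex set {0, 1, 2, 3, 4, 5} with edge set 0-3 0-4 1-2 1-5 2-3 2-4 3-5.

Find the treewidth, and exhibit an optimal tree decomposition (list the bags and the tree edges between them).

Treewidth 2.
Bags: B1 = {0, 3, 4}  B2 = {2, 3, 4}  B3 = {2, 3, 5}  B4 = {1, 2, 5}
Tree: B1–B2, B2–B3, B3–B4

Each bag holds 3 vertices, so the decomposition has width 2, which upper-bounds the treewidth. Since 0–4–2–3–0 is a cycle in G, G is not acyclic. Forests are exactly the graphs of treewidth ≤ 1, so tw(G) ≥ 2. Combining the bounds, tw(G) = 2.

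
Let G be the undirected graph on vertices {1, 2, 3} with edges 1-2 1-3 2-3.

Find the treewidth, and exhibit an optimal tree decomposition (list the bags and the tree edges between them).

A single bag containing all 3 vertices is trivially a valid decomposition of width 2. On the other hand G contains the 3-clique {1, 2, 3}. A clique must lie in a single bag of any decomposition, so no decomposition can have width below 2. Hence tw(G) = 2 exactly.

Treewidth 2.
Bags: B1 = {1, 2, 3}
Tree: (single bag)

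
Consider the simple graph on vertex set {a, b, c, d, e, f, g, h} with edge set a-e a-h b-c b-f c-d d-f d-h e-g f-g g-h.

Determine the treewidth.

A width-2 tree decomposition is:
Bags: B1 = {b, c, f}  B2 = {c, d, f}  B3 = {d, f, g}  B4 = {d, g, h}  B5 = {e, g, h}  B6 = {a, e, h}
Tree: B1–B2, B2–B3, B3–B4, B4–B5, B5–B6
The largest bag has 3 vertices, giving width 2; this decomposition certifies tw(G) ≤ 2. For the lower bound, G contains the cycle b–c–d–f–b, so G is not a forest; only forests have treewidth ≤ 1, hence tw(G) ≥ 2. Therefore the treewidth is 2.

2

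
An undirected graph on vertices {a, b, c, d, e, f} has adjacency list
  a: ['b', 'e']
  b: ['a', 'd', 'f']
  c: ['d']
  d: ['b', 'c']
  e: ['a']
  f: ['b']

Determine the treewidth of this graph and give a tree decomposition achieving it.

Every bag has size at most 2, so the width is 2 − 1 = 1 and tw(G) ≤ 1. Any graph with an edge has treewidth ≥ 1, and G has the edge c–d. Combining the bounds, tw(G) = 1.

Treewidth 1.
Bags: B1 = {c, d}  B2 = {b, d}  B3 = {b, f}  B4 = {a, b}  B5 = {a, e}
Tree: B1–B2, B2–B3, B2–B4, B4–B5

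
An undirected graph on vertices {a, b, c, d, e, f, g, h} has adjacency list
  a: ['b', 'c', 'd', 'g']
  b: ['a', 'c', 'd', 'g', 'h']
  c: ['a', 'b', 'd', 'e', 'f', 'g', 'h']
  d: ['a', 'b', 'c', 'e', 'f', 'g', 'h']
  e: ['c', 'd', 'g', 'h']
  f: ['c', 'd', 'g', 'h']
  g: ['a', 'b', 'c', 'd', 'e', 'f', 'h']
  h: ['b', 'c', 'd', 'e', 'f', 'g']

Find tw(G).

4

A width-4 tree decomposition is:
Bags: B1 = {b, c, d, g, h}  B2 = {c, d, e, g, h}  B3 = {a, b, c, d, g}  B4 = {c, d, f, g, h}
Tree: B1–B2, B1–B3, B2–B4
The largest bag has 5 vertices, giving width 4; this decomposition certifies tw(G) ≤ 4. On the other hand G contains the 5-clique {c, d, e, g, h}. A clique must lie in a single bag of any decomposition, so no decomposition can have width below 4. The upper and lower bounds meet at 4, so that is the treewidth.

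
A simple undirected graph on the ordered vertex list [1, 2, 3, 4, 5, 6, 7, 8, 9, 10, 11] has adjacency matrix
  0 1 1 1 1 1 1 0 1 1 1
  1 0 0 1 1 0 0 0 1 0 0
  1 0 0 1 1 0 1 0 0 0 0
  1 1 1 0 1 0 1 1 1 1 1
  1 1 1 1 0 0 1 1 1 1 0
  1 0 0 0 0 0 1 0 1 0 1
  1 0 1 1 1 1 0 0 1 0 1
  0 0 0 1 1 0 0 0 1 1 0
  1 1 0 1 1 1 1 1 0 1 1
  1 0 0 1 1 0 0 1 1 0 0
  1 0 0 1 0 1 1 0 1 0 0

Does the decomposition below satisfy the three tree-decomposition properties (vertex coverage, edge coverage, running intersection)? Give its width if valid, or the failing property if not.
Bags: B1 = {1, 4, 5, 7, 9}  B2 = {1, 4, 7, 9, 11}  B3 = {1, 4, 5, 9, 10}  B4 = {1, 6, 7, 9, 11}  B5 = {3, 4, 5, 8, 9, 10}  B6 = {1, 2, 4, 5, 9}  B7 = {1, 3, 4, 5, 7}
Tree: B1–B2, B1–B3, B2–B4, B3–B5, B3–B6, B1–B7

No — bags containing vertex 3 are not connected in the tree.

A tree decomposition must satisfy three properties: every vertex lies in some bag; for every edge, both endpoints lie together in some bag; and for every vertex, the bags containing it form a connected subtree. Here bags containing vertex 3 are not connected in the tree, so the decomposition is invalid.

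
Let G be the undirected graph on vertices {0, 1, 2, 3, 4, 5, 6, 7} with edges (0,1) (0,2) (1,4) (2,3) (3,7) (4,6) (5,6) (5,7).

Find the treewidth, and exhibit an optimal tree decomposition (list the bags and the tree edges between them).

Every bag has size at most 3, so the width is 3 − 1 = 2 and tw(G) ≤ 2. The edges 1–4–6–5–7–3–2–0–1 form a cycle, so G is not a tree and its treewidth is at least 2. Hence tw(G) = 2 exactly.

Treewidth 2.
One optimal decomposition is:
Bags: B1 = {1, 4, 6}  B2 = {1, 5, 6}  B3 = {1, 5, 7}  B4 = {1, 3, 7}  B5 = {1, 2, 3}  B6 = {0, 1, 2}
Tree: B1–B2, B2–B3, B3–B4, B4–B5, B5–B6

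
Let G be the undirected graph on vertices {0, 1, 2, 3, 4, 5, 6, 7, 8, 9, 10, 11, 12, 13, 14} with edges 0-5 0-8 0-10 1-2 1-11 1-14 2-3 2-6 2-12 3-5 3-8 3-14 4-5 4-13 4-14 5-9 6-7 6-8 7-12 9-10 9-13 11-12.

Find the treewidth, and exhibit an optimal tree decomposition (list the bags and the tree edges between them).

Every bag has size at most 4, so the width is 4 − 1 = 3 and tw(G) ≤ 3. For the lower bound: the 4 vertex sets {9,10,13}, {4}, {5}, {0,3,8,14} are disjoint, each induces a connected subgraph, and every pair is joined by at least one edge of G. Contracting each set to a single vertex therefore yields K_{4} as a minor, and since treewidth is minor-monotone, tw(G) ≥ tw(K_{4}) = 3. The upper and lower bounds meet at 3, so that is the treewidth.

Treewidth 3.
One such decomposition:
Bags: B1 = {4, 9, 10, 13}  B2 = {4, 5, 9, 10}  B3 = {0, 4, 5, 10}  B4 = {0, 4, 5, 14}  B5 = {0, 3, 5, 14}  B6 = {0, 3, 8, 14}  B7 = {1, 3, 8, 14}  B8 = {1, 2, 3, 8}  B9 = {1, 2, 6, 8}  B10 = {1, 2, 6, 11}  B11 = {2, 6, 11, 12}  B12 = {6, 7, 11, 12}
Tree: B1–B2, B2–B3, B3–B4, B4–B5, B5–B6, B6–B7, B7–B8, B8–B9, B9–B10, B10–B11, B11–B12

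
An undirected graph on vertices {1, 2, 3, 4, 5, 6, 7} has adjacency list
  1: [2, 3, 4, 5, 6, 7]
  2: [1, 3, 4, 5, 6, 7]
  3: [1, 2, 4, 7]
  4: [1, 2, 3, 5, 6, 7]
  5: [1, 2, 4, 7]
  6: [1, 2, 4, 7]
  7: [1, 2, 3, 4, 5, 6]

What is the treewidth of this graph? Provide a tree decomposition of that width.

Every bag has size at most 5, so the width is 5 − 1 = 4 and tw(G) ≤ 4. Conversely, {1, 2, 3, 4, 7} is a clique of size 5, and the vertices of any clique must share a bag in every tree decomposition; so some bag has ≥ 5 vertices and tw(G) ≥ 4. Combining the bounds, tw(G) = 4.

Treewidth 4.
One optimal decomposition is:
Bags: B1 = {1, 2, 4, 5, 7}  B2 = {1, 2, 3, 4, 7}  B3 = {1, 2, 4, 6, 7}
Tree: B1–B2, B1–B3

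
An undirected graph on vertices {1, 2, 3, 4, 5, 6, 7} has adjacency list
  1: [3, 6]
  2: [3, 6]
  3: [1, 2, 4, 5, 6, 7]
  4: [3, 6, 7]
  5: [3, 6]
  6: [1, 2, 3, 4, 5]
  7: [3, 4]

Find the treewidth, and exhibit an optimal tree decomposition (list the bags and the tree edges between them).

Treewidth 2.
One optimal decomposition is:
Bags: B1 = {3, 4, 6}  B2 = {3, 5, 6}  B3 = {2, 3, 6}  B4 = {1, 3, 6}  B5 = {3, 4, 7}
Tree: B1–B2, B1–B3, B1–B4, B1–B5

Every bag has size at most 3, so the width is 3 − 1 = 2 and tw(G) ≤ 2. Conversely, {1, 3, 6} is a clique of size 3, and the vertices of any clique must share a bag in every tree decomposition; so some bag has ≥ 3 vertices and tw(G) ≥ 2. The upper and lower bounds meet at 2, so that is the treewidth.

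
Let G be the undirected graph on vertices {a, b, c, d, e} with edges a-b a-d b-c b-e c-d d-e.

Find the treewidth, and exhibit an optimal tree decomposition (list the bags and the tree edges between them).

Treewidth 2.
One such decomposition:
Bags: B1 = {a, b, d}  B2 = {b, c, d}  B3 = {b, d, e}
Tree: B1–B2, B2–B3

Every bag has size at most 3, so the width is 3 − 1 = 2 and tw(G) ≤ 2. The edges b–a–d–c–b form a cycle, so G is not a tree and its treewidth is at least 2. Combining the bounds, tw(G) = 2.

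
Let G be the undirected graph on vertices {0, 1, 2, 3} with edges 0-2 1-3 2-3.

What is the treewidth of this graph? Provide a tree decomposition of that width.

Treewidth 1.
One such decomposition:
Bags: B1 = {1, 3}  B2 = {2, 3}  B3 = {0, 2}
Tree: B1–B2, B2–B3

Every bag has size at most 2, so the width is 2 − 1 = 1 and tw(G) ≤ 1. Any graph with an edge has treewidth ≥ 1, and G has the edge 1–3. The upper and lower bounds meet at 1, so that is the treewidth.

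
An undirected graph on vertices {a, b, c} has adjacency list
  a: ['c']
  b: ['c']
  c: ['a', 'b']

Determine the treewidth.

A width-1 tree decomposition is:
Bags: B1 = {a, c}  B2 = {b, c}
Tree: B1–B2
The largest bag has 2 vertices, giving width 1; this decomposition certifies tw(G) ≤ 1. Since G has at least one edge (e.g. c–a), it is not an edgeless graph, so tw(G) ≥ 1. Combining the bounds, tw(G) = 1.

1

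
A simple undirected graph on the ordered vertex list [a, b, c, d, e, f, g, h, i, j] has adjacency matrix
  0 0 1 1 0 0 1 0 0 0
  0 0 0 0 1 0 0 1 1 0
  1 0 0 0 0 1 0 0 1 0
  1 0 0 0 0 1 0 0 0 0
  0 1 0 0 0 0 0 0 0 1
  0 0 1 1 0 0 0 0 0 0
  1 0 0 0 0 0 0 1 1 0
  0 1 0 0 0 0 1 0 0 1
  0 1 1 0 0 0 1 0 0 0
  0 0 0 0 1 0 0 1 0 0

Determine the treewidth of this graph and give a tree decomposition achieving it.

Treewidth 2.
Bags: B1 = {e, h, j}  B2 = {b, e, h}  B3 = {b, g, h}  B4 = {b, g, i}  B5 = {a, g, i}  B6 = {a, c, i}  B7 = {a, c, d}  B8 = {c, d, f}
Tree: B1–B2, B2–B3, B3–B4, B4–B5, B5–B6, B6–B7, B7–B8

The largest bag has 3 vertices, giving width 2; this decomposition certifies tw(G) ≤ 2. For the lower bound, G contains the cycle j–e–b–h–j, so G is not a forest; only forests have treewidth ≤ 1, hence tw(G) ≥ 2. Hence tw(G) = 2 exactly.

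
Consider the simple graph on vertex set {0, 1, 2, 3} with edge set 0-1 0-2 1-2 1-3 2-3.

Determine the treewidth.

2

A width-2 tree decomposition is:
Bags: B1 = {0, 1, 2}  B2 = {1, 2, 3}
Tree: B1–B2
The largest bag has 3 vertices, giving width 2; this decomposition certifies tw(G) ≤ 2. Conversely, {0, 1, 2} is a clique of size 3, and the vertices of any clique must share a bag in every tree decomposition; so some bag has ≥ 3 vertices and tw(G) ≥ 2. Hence tw(G) = 2 exactly.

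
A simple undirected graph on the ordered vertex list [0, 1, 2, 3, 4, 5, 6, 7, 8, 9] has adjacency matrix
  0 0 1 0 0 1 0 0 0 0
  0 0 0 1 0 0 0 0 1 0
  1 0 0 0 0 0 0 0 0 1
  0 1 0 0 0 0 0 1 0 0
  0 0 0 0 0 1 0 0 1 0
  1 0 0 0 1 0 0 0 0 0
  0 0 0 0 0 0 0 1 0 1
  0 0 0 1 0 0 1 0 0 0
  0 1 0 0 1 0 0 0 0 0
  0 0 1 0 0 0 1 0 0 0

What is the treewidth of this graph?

2

A width-2 tree decomposition is:
Bags: B1 = {1, 3, 7}  B2 = {1, 7, 8}  B3 = {4, 7, 8}  B4 = {4, 5, 7}  B5 = {0, 5, 7}  B6 = {0, 2, 7}  B7 = {2, 7, 9}  B8 = {6, 7, 9}
Tree: B1–B2, B2–B3, B3–B4, B4–B5, B5–B6, B6–B7, B7–B8
Each bag holds 3 vertices, so the decomposition has width 2, which upper-bounds the treewidth. Since 7–3–1–8–4–5–0–2–9–6–7 is a cycle in G, G is not acyclic. Forests are exactly the graphs of treewidth ≤ 1, so tw(G) ≥ 2. Combining the bounds, tw(G) = 2.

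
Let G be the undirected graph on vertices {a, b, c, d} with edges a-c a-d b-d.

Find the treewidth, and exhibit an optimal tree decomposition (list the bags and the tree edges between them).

Treewidth 1.
One optimal decomposition is:
Bags: B1 = {a, c}  B2 = {a, d}  B3 = {b, d}
Tree: B1–B2, B2–B3

The largest bag has 2 vertices, giving width 1; this decomposition certifies tw(G) ≤ 1. Since G has at least one edge (e.g. c–a), it is not an edgeless graph, so tw(G) ≥ 1. Hence tw(G) = 1 exactly.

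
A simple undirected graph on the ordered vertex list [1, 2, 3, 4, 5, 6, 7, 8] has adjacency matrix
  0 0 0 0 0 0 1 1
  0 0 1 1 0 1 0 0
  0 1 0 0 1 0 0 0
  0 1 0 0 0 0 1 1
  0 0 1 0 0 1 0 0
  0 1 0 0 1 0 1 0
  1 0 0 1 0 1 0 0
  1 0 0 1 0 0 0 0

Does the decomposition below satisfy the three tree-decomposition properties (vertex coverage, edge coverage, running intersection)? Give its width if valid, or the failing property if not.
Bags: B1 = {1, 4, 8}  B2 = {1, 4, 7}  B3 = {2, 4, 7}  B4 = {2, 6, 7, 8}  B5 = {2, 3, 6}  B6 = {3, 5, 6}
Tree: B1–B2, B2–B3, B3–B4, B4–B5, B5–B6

A tree decomposition must satisfy three properties: every vertex lies in some bag; for every edge, both endpoints lie together in some bag; and for every vertex, the bags containing it form a connected subtree. Here bags containing vertex 8 are not connected in the tree, so the decomposition is invalid.

No — bags containing vertex 8 are not connected in the tree.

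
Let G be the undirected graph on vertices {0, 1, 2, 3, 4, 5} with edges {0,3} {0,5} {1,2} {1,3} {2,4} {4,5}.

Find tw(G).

2

A width-2 tree decomposition is:
Bags: B1 = {2, 4, 5}  B2 = {0, 2, 5}  B3 = {0, 2, 3}  B4 = {1, 2, 3}
Tree: B1–B2, B2–B3, B3–B4
Every bag has size at most 3, so the width is 3 − 1 = 2 and tw(G) ≤ 2. For the lower bound, G contains the cycle 2–4–5–0–3–1–2, so G is not a forest; only forests have treewidth ≤ 1, hence tw(G) ≥ 2. The upper and lower bounds meet at 2, so that is the treewidth.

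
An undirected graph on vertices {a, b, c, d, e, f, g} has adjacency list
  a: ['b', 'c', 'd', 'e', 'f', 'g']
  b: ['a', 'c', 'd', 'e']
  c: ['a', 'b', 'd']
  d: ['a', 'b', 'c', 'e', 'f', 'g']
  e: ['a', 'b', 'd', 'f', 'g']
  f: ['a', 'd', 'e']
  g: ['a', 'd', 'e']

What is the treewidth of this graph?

A width-3 tree decomposition is:
Bags: B1 = {a, d, e, f}  B2 = {a, b, d, e}  B3 = {a, b, c, d}  B4 = {a, d, e, g}
Tree: B1–B2, B2–B3, B2–B4
Each bag holds 4 vertices, so the decomposition has width 3, which upper-bounds the treewidth. On the other hand G contains the 4-clique {a, d, e, g}. A clique must lie in a single bag of any decomposition, so no decomposition can have width below 3. The upper and lower bounds meet at 3, so that is the treewidth.

3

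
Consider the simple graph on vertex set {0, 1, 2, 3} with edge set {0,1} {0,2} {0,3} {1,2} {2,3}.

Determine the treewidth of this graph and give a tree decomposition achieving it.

Treewidth 2.
Bags: B1 = {0, 2, 3}  B2 = {0, 1, 2}
Tree: B1–B2

Each bag holds 3 vertices, so the decomposition has width 2, which upper-bounds the treewidth. Conversely, {0, 1, 2} is a clique of size 3, and the vertices of any clique must share a bag in every tree decomposition; so some bag has ≥ 3 vertices and tw(G) ≥ 2. Hence tw(G) = 2 exactly.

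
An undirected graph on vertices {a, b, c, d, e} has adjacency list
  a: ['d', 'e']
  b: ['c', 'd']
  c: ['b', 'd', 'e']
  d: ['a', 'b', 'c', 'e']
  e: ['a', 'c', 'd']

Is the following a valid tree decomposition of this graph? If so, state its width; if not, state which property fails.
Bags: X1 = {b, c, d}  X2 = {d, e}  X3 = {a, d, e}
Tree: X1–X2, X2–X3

A tree decomposition must satisfy three properties: every vertex lies in some bag; for every edge, both endpoints lie together in some bag; and for every vertex, the bags containing it form a connected subtree. Here edge (c,e) lies in no bag, so the decomposition is invalid.

No — edge (c,e) lies in no bag.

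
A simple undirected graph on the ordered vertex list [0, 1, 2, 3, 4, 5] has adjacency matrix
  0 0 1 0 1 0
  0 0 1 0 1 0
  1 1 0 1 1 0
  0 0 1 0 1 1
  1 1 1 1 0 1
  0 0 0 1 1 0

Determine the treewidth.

2

A width-2 tree decomposition is:
Bags: B1 = {2, 3, 4}  B2 = {1, 2, 4}  B3 = {3, 4, 5}  B4 = {0, 2, 4}
Tree: B1–B2, B1–B3, B1–B4
The largest bag has 3 vertices, giving width 2; this decomposition certifies tw(G) ≤ 2. On the other hand G contains the 3-clique {0, 2, 4}. A clique must lie in a single bag of any decomposition, so no decomposition can have width below 2. Hence tw(G) = 2 exactly.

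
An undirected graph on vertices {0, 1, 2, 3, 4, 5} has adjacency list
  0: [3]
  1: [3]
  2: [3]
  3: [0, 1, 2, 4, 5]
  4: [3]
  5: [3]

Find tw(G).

1

A width-1 tree decomposition is:
Bags: B1 = {2, 3}  B2 = {1, 3}  B3 = {0, 3}  B4 = {3, 5}  B5 = {3, 4}
Tree: B1–B2, B2–B3, B1–B4, B2–B5
Every bag has size at most 2, so the width is 2 − 1 = 1 and tw(G) ≤ 1. Since G has at least one edge (e.g. 3–2), it is not an edgeless graph, so tw(G) ≥ 1. Combining the bounds, tw(G) = 1.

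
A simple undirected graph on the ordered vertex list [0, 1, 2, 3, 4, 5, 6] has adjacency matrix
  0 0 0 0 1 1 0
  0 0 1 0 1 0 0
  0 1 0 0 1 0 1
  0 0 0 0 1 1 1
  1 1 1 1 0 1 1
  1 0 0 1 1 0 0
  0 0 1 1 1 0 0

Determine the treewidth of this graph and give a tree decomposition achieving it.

Treewidth 2.
One such decomposition:
Bags: B1 = {2, 4, 6}  B2 = {3, 4, 6}  B3 = {3, 4, 5}  B4 = {0, 4, 5}  B5 = {1, 2, 4}
Tree: B1–B2, B2–B3, B3–B4, B1–B5

The largest bag has 3 vertices, giving width 2; this decomposition certifies tw(G) ≤ 2. On the other hand G contains the 3-clique {0, 4, 5}. A clique must lie in a single bag of any decomposition, so no decomposition can have width below 2. Combining the bounds, tw(G) = 2.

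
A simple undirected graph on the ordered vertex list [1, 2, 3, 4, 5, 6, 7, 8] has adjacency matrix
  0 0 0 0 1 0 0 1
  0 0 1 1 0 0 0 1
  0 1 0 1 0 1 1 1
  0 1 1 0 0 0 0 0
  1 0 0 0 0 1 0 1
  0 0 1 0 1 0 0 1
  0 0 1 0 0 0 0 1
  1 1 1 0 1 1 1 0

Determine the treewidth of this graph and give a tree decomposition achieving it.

The largest bag has 3 vertices, giving width 2; this decomposition certifies tw(G) ≤ 2. On the other hand G contains the 3-clique {1, 5, 8}. A clique must lie in a single bag of any decomposition, so no decomposition can have width below 2. Therefore the treewidth is 2.

Treewidth 2.
One such decomposition:
Bags: B1 = {3, 6, 8}  B2 = {3, 7, 8}  B3 = {2, 3, 8}  B4 = {2, 3, 4}  B5 = {5, 6, 8}  B6 = {1, 5, 8}
Tree: B1–B2, B2–B3, B3–B4, B1–B5, B5–B6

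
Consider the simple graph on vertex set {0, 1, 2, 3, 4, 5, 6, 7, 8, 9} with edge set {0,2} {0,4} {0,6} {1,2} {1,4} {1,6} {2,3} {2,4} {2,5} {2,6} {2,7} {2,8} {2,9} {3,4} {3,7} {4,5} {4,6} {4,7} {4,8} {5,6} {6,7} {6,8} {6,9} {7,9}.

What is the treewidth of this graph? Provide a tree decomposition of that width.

Treewidth 3.
One optimal decomposition is:
Bags: B1 = {2, 4, 6, 8}  B2 = {2, 4, 5, 6}  B3 = {2, 4, 6, 7}  B4 = {0, 2, 4, 6}  B5 = {1, 2, 4, 6}  B6 = {2, 3, 4, 7}  B7 = {2, 6, 7, 9}
Tree: B1–B2, B2–B3, B3–B4, B4–B5, B3–B6, B3–B7

Every bag has size at most 4, so the width is 4 − 1 = 3 and tw(G) ≤ 3. Conversely, {2, 6, 7, 9} is a clique of size 4, and the vertices of any clique must share a bag in every tree decomposition; so some bag has ≥ 4 vertices and tw(G) ≥ 3. Hence tw(G) = 3 exactly.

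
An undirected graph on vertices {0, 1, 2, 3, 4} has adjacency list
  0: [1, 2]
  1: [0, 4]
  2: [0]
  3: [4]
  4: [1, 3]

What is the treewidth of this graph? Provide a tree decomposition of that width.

Treewidth 1.
One such decomposition:
Bags: B1 = {0, 2}  B2 = {0, 1}  B3 = {1, 4}  B4 = {3, 4}
Tree: B1–B2, B2–B3, B3–B4

The largest bag has 2 vertices, giving width 1; this decomposition certifies tw(G) ≤ 1. Since G has at least one edge (e.g. 2–0), it is not an edgeless graph, so tw(G) ≥ 1. Hence tw(G) = 1 exactly.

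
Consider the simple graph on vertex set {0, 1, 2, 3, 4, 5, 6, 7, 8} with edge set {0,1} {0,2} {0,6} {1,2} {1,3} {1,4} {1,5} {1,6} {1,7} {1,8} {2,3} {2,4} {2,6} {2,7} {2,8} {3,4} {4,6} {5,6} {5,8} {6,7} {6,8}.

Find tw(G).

A width-3 tree decomposition is:
Bags: B1 = {1, 2, 4, 6}  B2 = {1, 2, 6, 7}  B3 = {1, 2, 6, 8}  B4 = {1, 2, 3, 4}  B5 = {0, 1, 2, 6}  B6 = {1, 5, 6, 8}
Tree: B1–B2, B2–B3, B1–B4, B3–B5, B3–B6
Each bag holds 4 vertices, so the decomposition has width 3, which upper-bounds the treewidth. On the other hand G contains the 4-clique {1, 2, 3, 4}. A clique must lie in a single bag of any decomposition, so no decomposition can have width below 3. Combining the bounds, tw(G) = 3.

3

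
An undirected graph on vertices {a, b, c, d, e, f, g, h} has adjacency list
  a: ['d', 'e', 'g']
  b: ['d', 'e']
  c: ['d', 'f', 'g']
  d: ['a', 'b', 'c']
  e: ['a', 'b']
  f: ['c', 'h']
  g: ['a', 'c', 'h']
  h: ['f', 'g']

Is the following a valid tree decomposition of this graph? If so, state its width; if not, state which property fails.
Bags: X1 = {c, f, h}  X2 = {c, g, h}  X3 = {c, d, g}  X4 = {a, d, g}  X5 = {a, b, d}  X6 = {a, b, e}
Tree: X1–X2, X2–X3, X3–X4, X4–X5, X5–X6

Yes; width 2.

Checking the three conditions: (i) the bags cover all of {a, b, c, d, e, f, g, h}; (ii) for each edge, some bag contains both endpoints; (iii) the bags containing any fixed vertex form a subtree. All hold, so the decomposition is valid with width 3 − 1 = 2.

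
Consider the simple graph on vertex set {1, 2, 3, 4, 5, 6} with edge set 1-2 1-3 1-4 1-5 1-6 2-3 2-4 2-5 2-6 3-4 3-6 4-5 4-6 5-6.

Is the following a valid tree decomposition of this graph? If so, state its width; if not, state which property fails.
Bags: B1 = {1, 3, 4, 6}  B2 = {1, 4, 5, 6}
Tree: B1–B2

No — vertex 2 appears in no bag.

A tree decomposition must satisfy three properties: every vertex lies in some bag; for every edge, both endpoints lie together in some bag; and for every vertex, the bags containing it form a connected subtree. Here vertex 2 appears in no bag, so the decomposition is invalid.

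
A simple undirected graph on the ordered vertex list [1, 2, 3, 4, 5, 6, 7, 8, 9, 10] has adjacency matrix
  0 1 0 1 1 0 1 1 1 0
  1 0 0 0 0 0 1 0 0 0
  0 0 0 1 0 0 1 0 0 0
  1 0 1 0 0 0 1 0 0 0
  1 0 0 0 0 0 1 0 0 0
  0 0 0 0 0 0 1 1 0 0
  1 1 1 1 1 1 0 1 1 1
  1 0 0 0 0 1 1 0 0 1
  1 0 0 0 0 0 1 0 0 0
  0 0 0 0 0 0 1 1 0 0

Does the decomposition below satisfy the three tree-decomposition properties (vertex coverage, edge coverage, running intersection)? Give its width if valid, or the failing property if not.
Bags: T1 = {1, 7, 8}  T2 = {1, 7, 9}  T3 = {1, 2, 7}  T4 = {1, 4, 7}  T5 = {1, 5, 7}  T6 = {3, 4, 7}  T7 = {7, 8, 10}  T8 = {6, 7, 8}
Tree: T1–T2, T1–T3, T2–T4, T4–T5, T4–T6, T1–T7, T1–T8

Vertex coverage: the bags together contain {1, 2, 3, 4, 5, 6, 7, 8, 9, 10}, the full vertex set. Edge coverage: each edge of G has both endpoints in at least one bag. Running intersection: for every vertex, the bags containing it form a connected subtree. All three properties hold, so this is a valid tree decomposition of width max|bag| − 1 = 2, and hence tw(G) ≤ 2.

Yes; width 2.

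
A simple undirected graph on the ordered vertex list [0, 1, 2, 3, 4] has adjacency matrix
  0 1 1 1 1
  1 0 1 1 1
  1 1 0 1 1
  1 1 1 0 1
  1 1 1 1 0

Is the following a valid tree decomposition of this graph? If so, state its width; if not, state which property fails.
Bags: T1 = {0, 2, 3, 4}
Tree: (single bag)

No — vertex 1 appears in no bag.

A tree decomposition must satisfy three properties: every vertex lies in some bag; for every edge, both endpoints lie together in some bag; and for every vertex, the bags containing it form a connected subtree. Here vertex 1 appears in no bag, so the decomposition is invalid.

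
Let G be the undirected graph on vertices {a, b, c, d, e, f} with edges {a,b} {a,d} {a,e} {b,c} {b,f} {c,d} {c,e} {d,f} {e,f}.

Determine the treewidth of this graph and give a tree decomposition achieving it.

Each bag holds 4 vertices, so the decomposition has width 3, which upper-bounds the treewidth. For the lower bound: the 4 vertex sets {c,e}, {a,b}, {f}, {d} are disjoint, each induces a connected subgraph, and every pair is joined by at least one edge of G. Contracting each set to a single vertex therefore yields K_{4} as a minor, and since treewidth is minor-monotone, tw(G) ≥ tw(K_{4}) = 3. Therefore the treewidth is 3.

Treewidth 3.
One such decomposition:
Bags: B1 = {a, c, e, f}  B2 = {a, b, c, f}  B3 = {a, c, d, f}
Tree: B1–B2, B2–B3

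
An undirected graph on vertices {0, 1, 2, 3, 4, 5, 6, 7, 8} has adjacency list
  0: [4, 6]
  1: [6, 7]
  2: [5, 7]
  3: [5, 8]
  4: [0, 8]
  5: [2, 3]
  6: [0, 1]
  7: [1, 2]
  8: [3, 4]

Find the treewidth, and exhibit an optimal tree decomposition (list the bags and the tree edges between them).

Treewidth 2.
One optimal decomposition is:
Bags: B1 = {1, 6, 7}  B2 = {0, 6, 7}  B3 = {0, 4, 7}  B4 = {4, 7, 8}  B5 = {3, 7, 8}  B6 = {3, 5, 7}  B7 = {2, 5, 7}
Tree: B1–B2, B2–B3, B3–B4, B4–B5, B5–B6, B6–B7

The largest bag has 3 vertices, giving width 2; this decomposition certifies tw(G) ≤ 2. For the lower bound, G contains the cycle 7–1–6–0–4–8–3–5–2–7, so G is not a forest; only forests have treewidth ≤ 1, hence tw(G) ≥ 2. Combining the bounds, tw(G) = 2.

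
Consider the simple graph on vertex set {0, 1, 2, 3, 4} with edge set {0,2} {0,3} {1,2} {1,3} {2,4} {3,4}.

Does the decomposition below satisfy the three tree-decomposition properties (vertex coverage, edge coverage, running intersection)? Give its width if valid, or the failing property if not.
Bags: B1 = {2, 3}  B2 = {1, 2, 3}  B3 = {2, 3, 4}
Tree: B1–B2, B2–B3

No — vertex 0 appears in no bag.

A tree decomposition must satisfy three properties: every vertex lies in some bag; for every edge, both endpoints lie together in some bag; and for every vertex, the bags containing it form a connected subtree. Here vertex 0 appears in no bag, so the decomposition is invalid.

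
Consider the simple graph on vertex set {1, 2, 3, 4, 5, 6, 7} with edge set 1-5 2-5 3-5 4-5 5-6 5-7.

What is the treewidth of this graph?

1

A width-1 tree decomposition is:
Bags: B1 = {1, 5}  B2 = {5, 6}  B3 = {3, 5}  B4 = {4, 5}  B5 = {5, 7}  B6 = {2, 5}
Tree: B1–B2, B1–B3, B2–B4, B1–B5, B3–B6
The largest bag has 2 vertices, giving width 1; this decomposition certifies tw(G) ≤ 1. Any graph with an edge has treewidth ≥ 1, and G has the edge 5–1. The upper and lower bounds meet at 1, so that is the treewidth.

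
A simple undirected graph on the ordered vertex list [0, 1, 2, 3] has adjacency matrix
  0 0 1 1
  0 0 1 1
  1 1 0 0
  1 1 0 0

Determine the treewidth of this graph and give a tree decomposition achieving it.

The largest bag has 3 vertices, giving width 2; this decomposition certifies tw(G) ≤ 2. Since 3–1–2–0–3 is a cycle in G, G is not acyclic. Forests are exactly the graphs of treewidth ≤ 1, so tw(G) ≥ 2. The upper and lower bounds meet at 2, so that is the treewidth.

Treewidth 2.
One optimal decomposition is:
Bags: B1 = {1, 2, 3}  B2 = {0, 2, 3}
Tree: B1–B2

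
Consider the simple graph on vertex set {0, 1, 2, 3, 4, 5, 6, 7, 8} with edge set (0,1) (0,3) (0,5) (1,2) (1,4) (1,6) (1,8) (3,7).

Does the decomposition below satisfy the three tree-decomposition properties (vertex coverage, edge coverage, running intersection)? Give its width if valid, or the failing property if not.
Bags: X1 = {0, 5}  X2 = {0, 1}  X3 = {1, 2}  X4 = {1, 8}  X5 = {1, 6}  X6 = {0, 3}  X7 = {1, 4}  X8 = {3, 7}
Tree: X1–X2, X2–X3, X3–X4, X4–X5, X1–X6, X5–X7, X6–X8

Checking the three conditions: (i) the bags cover all of {0, 1, 2, 3, 4, 5, 6, 7, 8}; (ii) for each edge, some bag contains both endpoints; (iii) the bags containing any fixed vertex form a subtree. All hold, so the decomposition is valid with width 2 − 1 = 1.

Yes; width 1.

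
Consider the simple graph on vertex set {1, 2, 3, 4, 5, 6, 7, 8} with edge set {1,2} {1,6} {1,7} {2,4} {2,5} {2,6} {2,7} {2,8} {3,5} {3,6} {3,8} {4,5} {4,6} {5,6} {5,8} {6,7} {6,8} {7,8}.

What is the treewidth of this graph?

A width-3 tree decomposition is:
Bags: B1 = {3, 5, 6, 8}  B2 = {2, 5, 6, 8}  B3 = {2, 4, 5, 6}  B4 = {2, 6, 7, 8}  B5 = {1, 2, 6, 7}
Tree: B1–B2, B2–B3, B2–B4, B4–B5
The largest bag has 4 vertices, giving width 3; this decomposition certifies tw(G) ≤ 3. Conversely, {1, 2, 6, 7} is a clique of size 4, and the vertices of any clique must share a bag in every tree decomposition; so some bag has ≥ 4 vertices and tw(G) ≥ 3. The upper and lower bounds meet at 3, so that is the treewidth.

3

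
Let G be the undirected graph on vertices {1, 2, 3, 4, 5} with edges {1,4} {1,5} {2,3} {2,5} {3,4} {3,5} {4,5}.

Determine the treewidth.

2

A width-2 tree decomposition is:
Bags: B1 = {3, 4, 5}  B2 = {1, 4, 5}  B3 = {2, 3, 5}
Tree: B1–B2, B1–B3
Each bag holds 3 vertices, so the decomposition has width 2, which upper-bounds the treewidth. On the other hand G contains the 3-clique {1, 4, 5}. A clique must lie in a single bag of any decomposition, so no decomposition can have width below 2. Therefore the treewidth is 2.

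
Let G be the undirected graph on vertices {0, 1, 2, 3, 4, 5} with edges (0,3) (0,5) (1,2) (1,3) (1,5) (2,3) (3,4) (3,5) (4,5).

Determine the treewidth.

2

A width-2 tree decomposition is:
Bags: B1 = {1, 2, 3}  B2 = {1, 3, 5}  B3 = {3, 4, 5}  B4 = {0, 3, 5}
Tree: B1–B2, B2–B3, B3–B4
Each bag holds 3 vertices, so the decomposition has width 2, which upper-bounds the treewidth. For the lower bound, the 3 vertices {1, 2, 3} are pairwise adjacent, and any tree decomposition puts a clique entirely inside one bag — forcing width ≥ 2. Combining the bounds, tw(G) = 2.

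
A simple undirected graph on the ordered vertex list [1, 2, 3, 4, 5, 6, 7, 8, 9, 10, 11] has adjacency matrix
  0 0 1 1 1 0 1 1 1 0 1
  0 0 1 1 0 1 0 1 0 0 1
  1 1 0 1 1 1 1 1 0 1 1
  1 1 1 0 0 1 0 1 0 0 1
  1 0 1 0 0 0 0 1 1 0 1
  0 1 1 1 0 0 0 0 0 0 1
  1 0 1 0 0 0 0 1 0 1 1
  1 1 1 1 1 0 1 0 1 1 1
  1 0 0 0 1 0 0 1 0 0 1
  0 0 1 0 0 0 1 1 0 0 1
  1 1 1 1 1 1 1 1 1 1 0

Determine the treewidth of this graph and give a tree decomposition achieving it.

Treewidth 4.
One such decomposition:
Bags: B1 = {1, 3, 5, 8, 11}  B2 = {1, 3, 4, 8, 11}  B3 = {2, 3, 4, 8, 11}  B4 = {1, 3, 7, 8, 11}  B5 = {3, 7, 8, 10, 11}  B6 = {2, 3, 4, 6, 11}  B7 = {1, 5, 8, 9, 11}
Tree: B1–B2, B2–B3, B2–B4, B4–B5, B3–B6, B1–B7

The largest bag has 5 vertices, giving width 4; this decomposition certifies tw(G) ≤ 4. On the other hand G contains the 5-clique {1, 5, 8, 9, 11}. A clique must lie in a single bag of any decomposition, so no decomposition can have width below 4. Therefore the treewidth is 4.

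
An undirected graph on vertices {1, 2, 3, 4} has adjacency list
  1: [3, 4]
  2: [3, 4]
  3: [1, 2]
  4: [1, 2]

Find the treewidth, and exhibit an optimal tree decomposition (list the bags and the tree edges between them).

Every bag has size at most 3, so the width is 3 − 1 = 2 and tw(G) ≤ 2. The edges 1–3–2–4–1 form a cycle, so G is not a tree and its treewidth is at least 2. The upper and lower bounds meet at 2, so that is the treewidth.

Treewidth 2.
Bags: B1 = {1, 2, 3}  B2 = {1, 2, 4}
Tree: B1–B2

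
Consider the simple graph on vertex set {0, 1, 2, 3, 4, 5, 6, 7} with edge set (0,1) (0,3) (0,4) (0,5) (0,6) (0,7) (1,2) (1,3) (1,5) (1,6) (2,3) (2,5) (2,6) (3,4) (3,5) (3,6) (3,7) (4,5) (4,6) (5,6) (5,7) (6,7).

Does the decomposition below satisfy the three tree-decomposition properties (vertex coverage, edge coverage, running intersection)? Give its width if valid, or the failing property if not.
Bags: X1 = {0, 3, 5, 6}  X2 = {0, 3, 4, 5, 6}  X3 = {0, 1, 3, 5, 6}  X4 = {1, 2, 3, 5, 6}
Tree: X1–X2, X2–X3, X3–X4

A tree decomposition must satisfy three properties: every vertex lies in some bag; for every edge, both endpoints lie together in some bag; and for every vertex, the bags containing it form a connected subtree. Here vertex 7 appears in no bag, so the decomposition is invalid.

No — vertex 7 appears in no bag.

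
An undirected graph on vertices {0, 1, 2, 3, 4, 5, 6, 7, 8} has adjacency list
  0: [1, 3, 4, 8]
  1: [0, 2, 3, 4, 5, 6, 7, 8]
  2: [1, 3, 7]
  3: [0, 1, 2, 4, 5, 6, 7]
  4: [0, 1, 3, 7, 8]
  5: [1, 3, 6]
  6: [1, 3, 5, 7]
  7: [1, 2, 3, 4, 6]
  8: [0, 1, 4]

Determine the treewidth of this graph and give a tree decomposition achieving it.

Treewidth 3.
One such decomposition:
Bags: B1 = {1, 3, 4, 7}  B2 = {0, 1, 3, 4}  B3 = {1, 2, 3, 7}  B4 = {1, 3, 6, 7}  B5 = {0, 1, 4, 8}  B6 = {1, 3, 5, 6}
Tree: B1–B2, B1–B3, B3–B4, B2–B5, B4–B6

Each bag holds 4 vertices, so the decomposition has width 3, which upper-bounds the treewidth. Conversely, {0, 1, 4, 8} is a clique of size 4, and the vertices of any clique must share a bag in every tree decomposition; so some bag has ≥ 4 vertices and tw(G) ≥ 3. Combining the bounds, tw(G) = 3.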